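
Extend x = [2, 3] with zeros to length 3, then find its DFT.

Original 2-point DFT: [5, -1]
Zero-padded 3-point DFT provides frequency interpolation.

DFT_3([x, 0, ...]) = [5, 0.5000-2.5981i, 0.5000+2.5981i]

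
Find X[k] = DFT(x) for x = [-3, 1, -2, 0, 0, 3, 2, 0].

X[k] = Σ(n=0 to 7) x[n] · ω_8^(nk)
where ω_8 = e^(-2πi/8)

Computing each X[k]:
X[0] = 1
X[1] = -4.4142+5.4142i
X[2] = -3-4i
X[3] = -1.5858-2.5858i
X[4] = -7
X[5] = -1.5858+2.5858i
X[6] = -3+4i
X[7] = -4.4142-5.4142i

X = [1, -4.4142+5.4142i, -3-4i, -1.5858-2.5858i, -7, -1.5858+2.5858i, -3+4i, -4.4142-5.4142i]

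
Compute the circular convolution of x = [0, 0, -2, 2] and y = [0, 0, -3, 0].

(x ⊛ y)[n] = Σ(m=0 to 3) x[m] · y[(n-m) mod 4]

Computing each output sample:
(x ⊛ y)[0] = 6
(x ⊛ y)[1] = -6
(x ⊛ y)[2] = 0
(x ⊛ y)[3] = 0

x ⊛ y = [6, -6, 0, 0]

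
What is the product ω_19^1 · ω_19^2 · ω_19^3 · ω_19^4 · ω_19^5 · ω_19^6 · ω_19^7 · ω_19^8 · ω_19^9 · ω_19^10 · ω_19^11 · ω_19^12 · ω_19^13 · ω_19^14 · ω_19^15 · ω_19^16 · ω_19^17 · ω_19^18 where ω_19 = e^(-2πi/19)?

The primitive 19th roots of unity are ω_19^k for k coprime to 19: k ∈ {1, 2, 3, 4, 5, 6, 7, 8, 9, 10, 11, 12, 13, 14, 15, 16, 17, 18}
Their product equals the constant term of the cyclotomic polynomial Φ_19(x) up to sign.
For n ≥ 3, the product of all primitive nth roots of unity is 1. (For n=1 it is 1; for n=2 it is -1.)

1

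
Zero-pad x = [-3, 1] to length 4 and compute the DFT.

Original 2-point DFT: [-2, -4]
Zero-padded 4-point DFT provides frequency interpolation.

DFT_4([x, 0, ...]) = [-2, -3-1i, -4, -3+1i]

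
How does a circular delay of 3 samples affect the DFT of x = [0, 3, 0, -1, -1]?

Time shift by 3: X_shifted[k] = ω_5^(3k) · X[k]
Shifted x = [0, -1, -1, 0, 3]

DFT(x[n-3]) = [1, 1.4271+4.3920i, -1.9271+1.4001i, -1.9271-1.4001i, 1.4271-4.3920i]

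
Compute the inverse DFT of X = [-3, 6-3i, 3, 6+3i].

x[n] = (1/4) Σ(k=0 to 3) X[k] · e^(2πikn/4)

Computing each x[n]:
x[0] = 3
x[1] = 0
x[2] = -3
x[3] = -3

x = [3, 0, -3, -3]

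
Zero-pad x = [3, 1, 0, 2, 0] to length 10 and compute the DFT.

Original 5-point DFT: [6, 1.6910+0.2245i, 2.8090-2.4899i, 2.8090+2.4899i, 1.6910-0.2245i]
Zero-padded 10-point DFT provides frequency interpolation.

DFT_10([x, 0, ...]) = [6, 3.1910-2.4899i, 1.6910+0.2245i, 4.3090+0.2245i, 2.8090-2.4899i, 0, 2.8090+2.4899i, 4.3090-0.2245i, 1.6910-0.2245i, 3.1910+2.4899i]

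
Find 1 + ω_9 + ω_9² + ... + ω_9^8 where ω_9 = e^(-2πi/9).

Sum of all nth roots of unity equals 0 for n > 1 (geometric series with r ≠ 1).

0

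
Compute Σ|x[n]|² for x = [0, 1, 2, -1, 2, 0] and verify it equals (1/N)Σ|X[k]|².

Time domain:
Σ|x[n]|² = |0|² + |1|² + |2|² + |-1|² + |2|² + |0|² = 10.0000

Frequency domain:
(1/6)Σ|X[k]|² = (1/6)(|4|² + |-0.5000-0.8660i|² + |-3.5000-0.8660i|² + |4|² + |-3.5000+0.8660i|² + |-0.5000+0.8660i|²) = (1/6)·60.0000 = 10.0000

Both sides agree, confirming Parseval's theorem.

Σ|x[n]|² = (1/N)Σ|X[k]|² = 10.0000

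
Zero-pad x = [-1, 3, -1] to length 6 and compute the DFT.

Original 3-point DFT: [1, -2.0000-3.4641i, -2.0000+3.4641i]
Zero-padded 6-point DFT provides frequency interpolation.

DFT_6([x, 0, ...]) = [1, 1.0000-1.7321i, -2.0000-3.4641i, -5, -2.0000+3.4641i, 1.0000+1.7321i]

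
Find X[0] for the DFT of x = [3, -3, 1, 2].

X[0] = Σ(n=0 to 3) x[n] · ω_4^0 = Σ x[n]
= (3) + (-3) + (1) + (2)

X[0] = 3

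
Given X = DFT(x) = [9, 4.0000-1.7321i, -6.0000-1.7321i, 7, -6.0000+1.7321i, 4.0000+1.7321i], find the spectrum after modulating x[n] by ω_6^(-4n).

Modulation property: DFT(ω_6^(-4n)·x[n]) = X[(k-4) mod 6], so circularly shift X by 4 positions.

X[k-4] = [-6.0000-1.7321i, 7, -6.0000+1.7321i, 4.0000+1.7321i, 9, 4.0000-1.7321i]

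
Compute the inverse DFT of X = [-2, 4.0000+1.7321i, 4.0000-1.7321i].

x[n] = (1/3) Σ(k=0 to 2) X[k] · e^(2πikn/3)

Computing each x[n]:
x[0] = 2
x[1] = -3
x[2] = -1

x = [2, -3, -1]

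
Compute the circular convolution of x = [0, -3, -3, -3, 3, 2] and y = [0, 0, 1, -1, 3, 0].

(x ⊛ y)[n] = Σ(m=0 to 5) x[m] · y[(n-m) mod 6]

Computing each output sample:
(x ⊛ y)[0] = -3
(x ⊛ y)[1] = -10
(x ⊛ y)[2] = 7
(x ⊛ y)[3] = 3
(x ⊛ y)[4] = 0
(x ⊛ y)[5] = -9

x ⊛ y = [-3, -10, 7, 3, 0, -9]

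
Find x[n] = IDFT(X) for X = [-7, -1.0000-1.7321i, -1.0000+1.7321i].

x[n] = (1/3) Σ(k=0 to 2) X[k] · e^(2πikn/3)

Computing each x[n]:
x[0] = -3
x[1] = -1
x[2] = -3

x = [-3, -1, -3]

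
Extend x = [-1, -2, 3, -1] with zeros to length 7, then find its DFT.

Original 4-point DFT: [-1, -4+1i, 5, -4-1i]
Zero-padded 7-point DFT provides frequency interpolation.

DFT_7([x, 0, ...]) = [-1, -2.0136-0.9272i, -3.8814+2.4697i, 2.8949+4.1882i, 2.8949-4.1882i, -3.8814-2.4697i, -2.0136+0.9272i]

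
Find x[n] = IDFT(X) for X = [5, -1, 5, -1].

x[n] = (1/4) Σ(k=0 to 3) X[k] · e^(2πikn/4)

Computing each x[n]:
x[0] = 2
x[1] = 0
x[2] = 3
x[3] = 0

x = [2, 0, 3, 0]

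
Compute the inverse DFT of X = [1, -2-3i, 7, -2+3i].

x[n] = (1/4) Σ(k=0 to 3) X[k] · e^(2πikn/4)

Computing each x[n]:
x[0] = 1
x[1] = 0
x[2] = 3
x[3] = -3

x = [1, 0, 3, -3]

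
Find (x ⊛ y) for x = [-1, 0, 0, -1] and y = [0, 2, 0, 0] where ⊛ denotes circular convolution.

(x ⊛ y)[n] = Σ(m=0 to 3) x[m] · y[(n-m) mod 4]

Computing each output sample:
(x ⊛ y)[0] = -2
(x ⊛ y)[1] = -2
(x ⊛ y)[2] = 0
(x ⊛ y)[3] = 0

x ⊛ y = [-2, -2, 0, 0]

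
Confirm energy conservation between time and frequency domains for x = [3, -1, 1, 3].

Time domain:
Σ|x[n]|² = |3|² + |-1|² + |1|² + |3|² = 20.0000

Frequency domain:
(1/4)Σ|X[k]|² = (1/4)(|6|² + |2+4i|² + |2|² + |2-4i|²) = (1/4)·80.0000 = 20.0000

Both sides agree, confirming Parseval's theorem.

Σ|x[n]|² = (1/N)Σ|X[k]|² = 20.0000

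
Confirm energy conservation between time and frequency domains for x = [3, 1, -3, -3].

Time domain:
Σ|x[n]|² = |3|² + |1|² + |-3|² + |-3|² = 28.0000

Frequency domain:
(1/4)Σ|X[k]|² = (1/4)(|-2|² + |6-4i|² + |2|² + |6+4i|²) = (1/4)·112.0000 = 28.0000

Both sides agree, confirming Parseval's theorem.

Σ|x[n]|² = (1/N)Σ|X[k]|² = 28.0000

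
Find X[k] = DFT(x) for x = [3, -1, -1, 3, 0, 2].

X[k] = Σ(n=0 to 5) x[n] · ω_6^(nk)
where ω_6 = e^(-2πi/6)

Computing each X[k]:
X[0] = 6
X[1] = 1.0000+3.4641i
X[2] = 6.0000+1.7321i
X[3] = -2
X[4] = 6.0000-1.7321i
X[5] = 1.0000-3.4641i

X = [6, 1.0000+3.4641i, 6.0000+1.7321i, -2, 6.0000-1.7321i, 1.0000-3.4641i]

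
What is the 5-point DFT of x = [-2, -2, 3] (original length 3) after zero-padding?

Original 3-point DFT: [-1, -2.5000+4.3301i, -2.5000-4.3301i]
Zero-padded 5-point DFT provides frequency interpolation.

DFT_5([x, 0, ...]) = [-1, -5.0451+0.1388i, 0.5451+4.0287i, 0.5451-4.0287i, -5.0451-0.1388i]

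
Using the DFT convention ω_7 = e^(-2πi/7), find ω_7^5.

ω_7^5 = e^(-2πi·5/7)
= cos(-2π·5/7) + i·sin(-2π·5/7)
= cos(-10π/7) + i·sin(-10π/7)

ω_7^5 = cos(-10π/7) + i·sin(-10π/7) = -0.2225+0.9749i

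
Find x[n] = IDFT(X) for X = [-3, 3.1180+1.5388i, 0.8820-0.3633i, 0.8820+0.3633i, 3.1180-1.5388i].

x[n] = (1/5) Σ(k=0 to 4) X[k] · e^(2πikn/5)

Computing each x[n]:
x[0] = 1
x[1] = -1
x[2] = -2
x[3] = -1
x[4] = 0

x = [1, -1, -2, -1, 0]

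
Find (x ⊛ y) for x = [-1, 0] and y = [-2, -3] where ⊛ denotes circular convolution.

(x ⊛ y)[n] = Σ(m=0 to 1) x[m] · y[(n-m) mod 2]

Computing each output sample:
(x ⊛ y)[0] = 2
(x ⊛ y)[1] = 3

x ⊛ y = [2, 3]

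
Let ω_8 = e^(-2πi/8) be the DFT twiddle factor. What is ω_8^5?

ω_8^5 = e^(-2πi·5/8)
= cos(-2π·5/8) + i·sin(-2π·5/8)
= cos(-10π/8) + i·sin(-10π/8)

ω_8^5 = cos(-10π/8) + i·sin(-10π/8) = -0.7071+0.7071i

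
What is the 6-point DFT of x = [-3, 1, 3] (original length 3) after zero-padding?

Original 3-point DFT: [1, -5.0000+1.7321i, -5.0000-1.7321i]
Zero-padded 6-point DFT provides frequency interpolation.

DFT_6([x, 0, ...]) = [1, -4.0000-3.4641i, -5.0000+1.7321i, -1, -5.0000-1.7321i, -4.0000+3.4641i]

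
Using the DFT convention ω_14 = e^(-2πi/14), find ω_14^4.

ω_14^4 = e^(-2πi·4/14)
= cos(-2π·4/14) + i·sin(-2π·4/14)
= cos(-8π/14) + i·sin(-8π/14)

ω_14^4 = cos(-8π/14) + i·sin(-8π/14) = -0.2225-0.9749i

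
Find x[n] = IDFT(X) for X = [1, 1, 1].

x[n] = (1/3) Σ(k=0 to 2) X[k] · e^(2πikn/3)

Computing each x[n]:
x[0] = 1
x[1] = 0
x[2] = 0

x = [1, 0, 0]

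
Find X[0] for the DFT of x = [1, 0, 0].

X[0] = Σ(n=0 to 2) x[n] · ω_3^0 = Σ x[n]
= (1) + (0) + (0)

X[0] = 1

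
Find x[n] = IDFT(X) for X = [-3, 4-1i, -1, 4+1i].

x[n] = (1/4) Σ(k=0 to 3) X[k] · e^(2πikn/4)

Computing each x[n]:
x[0] = 1
x[1] = 0
x[2] = -3
x[3] = -1

x = [1, 0, -3, -1]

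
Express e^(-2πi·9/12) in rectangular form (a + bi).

ω_12^9 = e^(-2πi·9/12)
= cos(-2π·9/12) + i·sin(-2π·9/12)
= cos(-18π/12) + i·sin(-18π/12)

ω_12^9 = cos(-18π/12) + i·sin(-18π/12) = 1i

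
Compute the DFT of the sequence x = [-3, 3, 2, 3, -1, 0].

X[k] = Σ(n=0 to 5) x[n] · ω_6^(nk)
where ω_6 = e^(-2πi/6)

Computing each X[k]:
X[0] = 4
X[1] = -5.0000-5.1962i
X[2] = -2
X[3] = -8
X[4] = -2
X[5] = -5.0000+5.1962i

X = [4, -5.0000-5.1962i, -2, -8, -2, -5.0000+5.1962i]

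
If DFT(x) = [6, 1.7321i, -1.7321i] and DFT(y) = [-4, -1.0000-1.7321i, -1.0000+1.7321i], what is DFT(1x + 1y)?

By linearity: DFT(1x + 1y) = 1·DFT(x) + 1·DFT(y)
= 1·[6, 1.7321i, -1.7321i] + 1·[-4, -1.0000-1.7321i, -1.0000+1.7321i]

Computing element-wise:
Z[0] = 1·(6) + 1·(-4) = 2
Z[1] = 1·(1.7321i) + 1·(-1.0000-1.7321i) = -1
Z[2] = 1·(-1.7321i) + 1·(-1.0000+1.7321i) = -1

DFT(1x + 1y) = 1·X + 1·Y = [2, -1, -1]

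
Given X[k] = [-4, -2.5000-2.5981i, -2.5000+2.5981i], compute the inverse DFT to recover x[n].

x[n] = (1/3) Σ(k=0 to 2) X[k] · e^(2πikn/3)

Computing each x[n]:
x[0] = -3
x[1] = 1
x[2] = -2

x = [-3, 1, -2]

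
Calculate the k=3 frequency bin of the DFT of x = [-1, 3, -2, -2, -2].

X[3] = Σ(n=0 to 4) x[n] · ω_5^(3n) where ω_5 = e^(-2πi/5)
= (-1)·ω_5^0 + (3)·ω_5^3 + (-2)·ω_5^6 + (-2)·ω_5^9 + (-2)·ω_5^12

X[3] = -3.0451+2.9389i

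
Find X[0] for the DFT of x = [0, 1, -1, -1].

X[0] = Σ(n=0 to 3) x[n] · ω_4^0 = Σ x[n]
= (0) + (1) + (-1) + (-1)

X[0] = -1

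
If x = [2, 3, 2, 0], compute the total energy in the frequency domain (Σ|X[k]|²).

Parseval: Σ|x[n]|² = (1/N)Σ|X[k]|², so Σ|X[k]|² = N·Σ|x[n]|² = 4·17.0000

Σ|X[k]|² = N·Σ|x[n]|² = 4·17.0000 = 68.0000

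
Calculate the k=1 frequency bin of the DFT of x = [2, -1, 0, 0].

X[1] = Σ(n=0 to 3) x[n] · ω_4^(1n) where ω_4 = e^(-2πi/4)
= (2)·ω_4^0 + (-1)·ω_4^1 + (0)·ω_4^2 + (0)·ω_4^3

X[1] = 2+1i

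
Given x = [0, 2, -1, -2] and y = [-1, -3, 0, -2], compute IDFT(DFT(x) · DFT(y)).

(x ⊛ y)[n] = Σ(m=0 to 3) x[m] · y[(n-m) mod 4]

Computing each output sample:
(x ⊛ y)[0] = 2
(x ⊛ y)[1] = 0
(x ⊛ y)[2] = -1
(x ⊛ y)[3] = 5

x ⊛ y = [2, 0, -1, 5]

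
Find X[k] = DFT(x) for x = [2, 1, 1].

X[k] = Σ(n=0 to 2) x[n] · ω_3^(nk)
where ω_3 = e^(-2πi/3)

Computing each X[k]:
X[0] = 4
X[1] = 1
X[2] = 1

X = [4, 1, 1]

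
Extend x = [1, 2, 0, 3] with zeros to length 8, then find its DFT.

Original 4-point DFT: [6, 1+1i, -4, 1-1i]
Zero-padded 8-point DFT provides frequency interpolation.

DFT_8([x, 0, ...]) = [6, 0.2929-3.5355i, 1+1i, 1.7071-3.5355i, -4, 1.7071+3.5355i, 1-1i, 0.2929+3.5355i]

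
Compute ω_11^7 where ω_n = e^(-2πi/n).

ω_11^7 = e^(-2πi·7/11)
= cos(-2π·7/11) + i·sin(-2π·7/11)
= cos(-14π/11) + i·sin(-14π/11)

ω_11^7 = cos(-14π/11) + i·sin(-14π/11) = -0.6549+0.7557i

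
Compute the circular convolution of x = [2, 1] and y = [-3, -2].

(x ⊛ y)[n] = Σ(m=0 to 1) x[m] · y[(n-m) mod 2]

Computing each output sample:
(x ⊛ y)[0] = -8
(x ⊛ y)[1] = -7

x ⊛ y = [-8, -7]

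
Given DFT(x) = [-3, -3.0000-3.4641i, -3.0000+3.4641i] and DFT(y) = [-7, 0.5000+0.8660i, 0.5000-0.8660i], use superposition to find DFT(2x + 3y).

By linearity: DFT(2x + 3y) = 2·DFT(x) + 3·DFT(y)
= 2·[-3, -3.0000-3.4641i, -3.0000+3.4641i] + 3·[-7, 0.5000+0.8660i, 0.5000-0.8660i]

Computing element-wise:
Z[0] = 2·(-3) + 3·(-7) = -27
Z[1] = 2·(-3.0000-3.4641i) + 3·(0.5000+0.8660i) = -4.5000-4.3302i
Z[2] = 2·(-3.0000+3.4641i) + 3·(0.5000-0.8660i) = -4.5000+4.3302i

DFT(2x + 3y) = 2·X + 3·Y = [-27, -4.5000-4.3302i, -4.5000+4.3302i]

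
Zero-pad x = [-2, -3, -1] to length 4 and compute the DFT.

Original 3-point DFT: [-6, 1.7321i, -1.7321i]
Zero-padded 4-point DFT provides frequency interpolation.

DFT_4([x, 0, ...]) = [-6, -1+3i, 0, -1-3i]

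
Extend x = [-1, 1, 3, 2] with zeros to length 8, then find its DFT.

Original 4-point DFT: [5, -4+1i, -1, -4-1i]
Zero-padded 8-point DFT provides frequency interpolation.

DFT_8([x, 0, ...]) = [5, -1.7071-5.1213i, -4+1i, -0.2929+0.8787i, -1, -0.2929-0.8787i, -4-1i, -1.7071+5.1213i]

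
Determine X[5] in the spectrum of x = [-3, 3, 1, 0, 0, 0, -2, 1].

X[5] = Σ(n=0 to 7) x[n] · ω_8^(5n) where ω_8 = e^(-2πi/8)
= (-3)·ω_8^0 + (3)·ω_8^5 + (1)·ω_8^10 + (0)·ω_8^15 + (0)·ω_8^20 + (0)·ω_8^25 + (-2)·ω_8^30 + (1)·ω_8^35

X[5] = -5.8284-1.5858i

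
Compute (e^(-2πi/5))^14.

Since ω_5^5 = 1, powers reduce modulo 5.
14 mod 5 = 4
So ω_5^14 = ω_5^4 = e^(-2πi·4/5)

ω_5^14 = ω_5^4 = 0.3090+0.9511i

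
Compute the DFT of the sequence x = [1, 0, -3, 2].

X[k] = Σ(n=0 to 3) x[n] · ω_4^(nk)
where ω_4 = e^(-2πi/4)

Computing each X[k]:
X[0] = 0
X[1] = 4+2i
X[2] = -4
X[3] = 4-2i

X = [0, 4+2i, -4, 4-2i]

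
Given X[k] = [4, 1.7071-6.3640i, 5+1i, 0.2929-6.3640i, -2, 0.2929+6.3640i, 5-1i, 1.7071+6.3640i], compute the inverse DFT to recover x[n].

x[n] = (1/8) Σ(k=0 to 7) X[k] · e^(2πikn/8)

Computing each x[n]:
x[0] = 2
x[1] = 3
x[2] = -1
x[3] = 3
x[4] = 1
x[5] = -2
x[6] = -1
x[7] = -1

x = [2, 3, -1, 3, 1, -2, -1, -1]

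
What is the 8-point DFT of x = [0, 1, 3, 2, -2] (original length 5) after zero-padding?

Original 5-point DFT: [4, -4.3541-3.4410i, 2.3541-0.8123i, 2.3541+0.8123i, -4.3541+3.4410i]
Zero-padded 8-point DFT provides frequency interpolation.

DFT_8([x, 0, ...]) = [4, 1.2929-5.1213i, -5+1i, 2.7071+0.8787i, -2, 2.7071-0.8787i, -5-1i, 1.2929+5.1213i]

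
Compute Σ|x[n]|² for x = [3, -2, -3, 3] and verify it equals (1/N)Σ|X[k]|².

Time domain:
Σ|x[n]|² = |3|² + |-2|² + |-3|² + |3|² = 31.0000

Frequency domain:
(1/4)Σ|X[k]|² = (1/4)(|1|² + |6+5i|² + |-1|² + |6-5i|²) = (1/4)·124.0000 = 31.0000

Both sides agree, confirming Parseval's theorem.

Σ|x[n]|² = (1/N)Σ|X[k]|² = 31.0000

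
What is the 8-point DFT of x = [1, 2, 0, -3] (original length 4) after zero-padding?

Original 4-point DFT: [0, 1-5i, 2, 1+5i]
Zero-padded 8-point DFT provides frequency interpolation.

DFT_8([x, 0, ...]) = [0, 4.5355+0.7071i, 1-5i, -2.5355+0.7071i, 2, -2.5355-0.7071i, 1+5i, 4.5355-0.7071i]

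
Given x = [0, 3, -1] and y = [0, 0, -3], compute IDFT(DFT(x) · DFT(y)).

(x ⊛ y)[n] = Σ(m=0 to 2) x[m] · y[(n-m) mod 3]

Computing each output sample:
(x ⊛ y)[0] = -9
(x ⊛ y)[1] = 3
(x ⊛ y)[2] = 0

x ⊛ y = [-9, 3, 0]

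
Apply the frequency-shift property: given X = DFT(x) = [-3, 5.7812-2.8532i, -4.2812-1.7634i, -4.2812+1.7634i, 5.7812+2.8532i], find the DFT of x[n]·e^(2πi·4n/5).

Modulation property: DFT(ω_5^(-4n)·x[n]) = X[(k-4) mod 5], so circularly shift X by 4 positions.

X[k-4] = [5.7812-2.8532i, -4.2812-1.7634i, -4.2812+1.7634i, 5.7812+2.8532i, -3]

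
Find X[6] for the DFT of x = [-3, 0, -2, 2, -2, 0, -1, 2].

X[6] = Σ(n=0 to 7) x[n] · ω_8^(6n) where ω_8 = e^(-2πi/8)
= (-3)·ω_8^0 + (0)·ω_8^6 + (-2)·ω_8^12 + (2)·ω_8^18 + (-2)·ω_8^24 + (0)·ω_8^30 + (-1)·ω_8^36 + (2)·ω_8^42

X[6] = -2-4i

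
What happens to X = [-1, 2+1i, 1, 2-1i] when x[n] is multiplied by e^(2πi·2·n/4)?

Modulation property: DFT(ω_4^(-2n)·x[n]) = X[(k-2) mod 4], so circularly shift X by 2 positions.

X[k-2] = [1, 2-1i, -1, 2+1i]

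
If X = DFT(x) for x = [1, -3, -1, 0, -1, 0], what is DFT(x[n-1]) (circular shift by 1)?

Time shift by 1: X_shifted[k] = ω_6^(1k) · X[k]
Shifted x = [0, 1, -3, -1, 0, -1]

DFT(x[n-1]) = [-4, 2.5000+0.8660i, 0.5000-4.3301i, -2, 0.5000+4.3301i, 2.5000-0.8660i]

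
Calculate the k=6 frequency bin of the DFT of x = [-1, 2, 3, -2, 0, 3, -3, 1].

X[6] = Σ(n=0 to 7) x[n] · ω_8^(6n) where ω_8 = e^(-2πi/8)
= (-1)·ω_8^0 + (2)·ω_8^6 + (3)·ω_8^12 + (-2)·ω_8^18 + (0)·ω_8^24 + (3)·ω_8^30 + (-3)·ω_8^36 + (1)·ω_8^42

X[6] = -1+6i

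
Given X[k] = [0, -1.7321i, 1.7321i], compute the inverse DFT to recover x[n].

x[n] = (1/3) Σ(k=0 to 2) X[k] · e^(2πikn/3)

Computing each x[n]:
x[0] = 0
x[1] = 1
x[2] = -1

x = [0, 1, -1]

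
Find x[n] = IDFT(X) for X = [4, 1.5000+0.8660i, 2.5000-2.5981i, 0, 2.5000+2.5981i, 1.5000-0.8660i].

x[n] = (1/6) Σ(k=0 to 5) X[k] · e^(2πikn/6)

Computing each x[n]:
x[0] = 2
x[1] = 1
x[2] = -1
x[3] = 1
x[4] = 1
x[5] = 0

x = [2, 1, -1, 1, 1, 0]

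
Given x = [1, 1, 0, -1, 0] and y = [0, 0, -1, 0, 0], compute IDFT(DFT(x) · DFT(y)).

(x ⊛ y)[n] = Σ(m=0 to 4) x[m] · y[(n-m) mod 5]

Computing each output sample:
(x ⊛ y)[0] = 1
(x ⊛ y)[1] = 0
(x ⊛ y)[2] = -1
(x ⊛ y)[3] = -1
(x ⊛ y)[4] = 0

x ⊛ y = [1, 0, -1, -1, 0]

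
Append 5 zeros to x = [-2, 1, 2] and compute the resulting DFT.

Original 3-point DFT: [1, -3.5000+0.8660i, -3.5000-0.8660i]
Zero-padded 8-point DFT provides frequency interpolation.

DFT_8([x, 0, ...]) = [1, -1.2929-2.7071i, -4-1i, -2.7071+1.2929i, -1, -2.7071-1.2929i, -4+1i, -1.2929+2.7071i]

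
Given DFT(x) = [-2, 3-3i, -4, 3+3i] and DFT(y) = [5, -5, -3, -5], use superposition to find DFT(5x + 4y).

By linearity: DFT(5x + 4y) = 5·DFT(x) + 4·DFT(y)
= 5·[-2, 3-3i, -4, 3+3i] + 4·[5, -5, -3, -5]

Computing element-wise:
Z[0] = 5·(-2) + 4·(5) = 10
Z[1] = 5·(3-3i) + 4·(-5) = -5-15i
Z[2] = 5·(-4) + 4·(-3) = -32
Z[3] = 5·(3+3i) + 4·(-5) = -5+15i

DFT(5x + 4y) = 5·X + 4·Y = [10, -5-15i, -32, -5+15i]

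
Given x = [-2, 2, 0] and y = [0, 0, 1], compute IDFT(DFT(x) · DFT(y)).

(x ⊛ y)[n] = Σ(m=0 to 2) x[m] · y[(n-m) mod 3]

Computing each output sample:
(x ⊛ y)[0] = 2
(x ⊛ y)[1] = 0
(x ⊛ y)[2] = -2

x ⊛ y = [2, 0, -2]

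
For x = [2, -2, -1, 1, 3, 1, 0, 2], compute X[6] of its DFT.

X[6] = Σ(n=0 to 7) x[n] · ω_8^(6n) where ω_8 = e^(-2πi/8)
= (2)·ω_8^0 + (-2)·ω_8^6 + (-1)·ω_8^12 + (1)·ω_8^18 + (3)·ω_8^24 + (1)·ω_8^30 + (0)·ω_8^36 + (2)·ω_8^42

X[6] = 6-4i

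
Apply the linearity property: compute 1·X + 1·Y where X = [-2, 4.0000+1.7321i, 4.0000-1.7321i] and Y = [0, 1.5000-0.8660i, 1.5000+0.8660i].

By linearity: DFT(1x + 1y) = 1·DFT(x) + 1·DFT(y)
= 1·[-2, 4.0000+1.7321i, 4.0000-1.7321i] + 1·[0, 1.5000-0.8660i, 1.5000+0.8660i]

Computing element-wise:
Z[0] = 1·(-2) + 1·(0) = -2
Z[1] = 1·(4.0000+1.7321i) + 1·(1.5000-0.8660i) = 5.5000+0.8661i
Z[2] = 1·(4.0000-1.7321i) + 1·(1.5000+0.8660i) = 5.5000-0.8661i

DFT(1x + 1y) = 1·X + 1·Y = [-2, 5.5000+0.8661i, 5.5000-0.8661i]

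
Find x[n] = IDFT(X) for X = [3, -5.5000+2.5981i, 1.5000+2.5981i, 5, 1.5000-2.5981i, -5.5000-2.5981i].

x[n] = (1/6) Σ(k=0 to 5) X[k] · e^(2πikn/6)

Computing each x[n]:
x[0] = 0
x[1] = -3
x[2] = 2
x[3] = 2
x[4] = 2
x[5] = 0

x = [0, -3, 2, 2, 2, 0]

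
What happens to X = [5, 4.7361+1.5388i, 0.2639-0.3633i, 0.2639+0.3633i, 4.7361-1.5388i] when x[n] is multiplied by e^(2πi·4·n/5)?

Modulation property: DFT(ω_5^(-4n)·x[n]) = X[(k-4) mod 5], so circularly shift X by 4 positions.

X[k-4] = [4.7361+1.5388i, 0.2639-0.3633i, 0.2639+0.3633i, 4.7361-1.5388i, 5]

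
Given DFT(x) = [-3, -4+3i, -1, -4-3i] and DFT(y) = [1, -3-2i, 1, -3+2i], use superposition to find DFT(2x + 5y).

By linearity: DFT(2x + 5y) = 2·DFT(x) + 5·DFT(y)
= 2·[-3, -4+3i, -1, -4-3i] + 5·[1, -3-2i, 1, -3+2i]

Computing element-wise:
Z[0] = 2·(-3) + 5·(1) = -1
Z[1] = 2·(-4+3i) + 5·(-3-2i) = -23-4i
Z[2] = 2·(-1) + 5·(1) = 3
Z[3] = 2·(-4-3i) + 5·(-3+2i) = -23+4i

DFT(2x + 5y) = 2·X + 5·Y = [-1, -23-4i, 3, -23+4i]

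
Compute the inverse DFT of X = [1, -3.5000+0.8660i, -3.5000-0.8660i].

x[n] = (1/3) Σ(k=0 to 2) X[k] · e^(2πikn/3)

Computing each x[n]:
x[0] = -2
x[1] = 1
x[2] = 2

x = [-2, 1, 2]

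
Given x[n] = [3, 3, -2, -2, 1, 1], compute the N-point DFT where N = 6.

X[k] = Σ(n=0 to 5) x[n] · ω_6^(nk)
where ω_6 = e^(-2πi/6)

Computing each X[k]:
X[0] = 4
X[1] = 7.5000+0.8660i
X[2] = -0.5000-4.3301i
X[3] = 0
X[4] = -0.5000+4.3301i
X[5] = 7.5000-0.8660i

X = [4, 7.5000+0.8660i, -0.5000-4.3301i, 0, -0.5000+4.3301i, 7.5000-0.8660i]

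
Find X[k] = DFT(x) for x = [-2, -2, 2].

X[k] = Σ(n=0 to 2) x[n] · ω_3^(nk)
where ω_3 = e^(-2πi/3)

Computing each X[k]:
X[0] = -2
X[1] = -2.0000+3.4641i
X[2] = -2.0000-3.4641i

X = [-2, -2.0000+3.4641i, -2.0000-3.4641i]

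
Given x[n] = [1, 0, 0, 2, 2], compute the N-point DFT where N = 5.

X[k] = Σ(n=0 to 4) x[n] · ω_5^(nk)
where ω_5 = e^(-2πi/5)

Computing each X[k]:
X[0] = 5
X[1] = 3.0777i
X[2] = -0.7265i
X[3] = 0.7265i
X[4] = -3.0777i

X = [5, 3.0777i, -0.7265i, 0.7265i, -3.0777i]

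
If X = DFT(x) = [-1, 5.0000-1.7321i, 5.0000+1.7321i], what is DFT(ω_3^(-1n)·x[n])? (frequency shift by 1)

Modulation property: DFT(ω_3^(-1n)·x[n]) = X[(k-1) mod 3], so circularly shift X by 1 positions.

X[k-1] = [5.0000+1.7321i, -1, 5.0000-1.7321i]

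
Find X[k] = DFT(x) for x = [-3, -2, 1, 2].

X[k] = Σ(n=0 to 3) x[n] · ω_4^(nk)
where ω_4 = e^(-2πi/4)

Computing each X[k]:
X[0] = -2
X[1] = -4+4i
X[2] = -2
X[3] = -4-4i

X = [-2, -4+4i, -2, -4-4i]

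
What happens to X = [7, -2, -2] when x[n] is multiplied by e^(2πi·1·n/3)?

Modulation property: DFT(ω_3^(-1n)·x[n]) = X[(k-1) mod 3], so circularly shift X by 1 positions.

X[k-1] = [-2, 7, -2]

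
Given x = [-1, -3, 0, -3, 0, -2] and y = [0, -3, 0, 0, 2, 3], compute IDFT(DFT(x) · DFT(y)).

(x ⊛ y)[n] = Σ(m=0 to 5) x[m] · y[(n-m) mod 6]

Computing each output sample:
(x ⊛ y)[0] = -3
(x ⊛ y)[1] = -3
(x ⊛ y)[2] = 0
(x ⊛ y)[3] = -4
(x ⊛ y)[4] = 1
(x ⊛ y)[5] = -9

x ⊛ y = [-3, -3, 0, -4, 1, -9]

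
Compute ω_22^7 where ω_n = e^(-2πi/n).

ω_22^7 = e^(-2πi·7/22)
= cos(-2π·7/22) + i·sin(-2π·7/22)
= cos(-14π/22) + i·sin(-14π/22)

ω_22^7 = cos(-14π/22) + i·sin(-14π/22) = -0.4154-0.9096i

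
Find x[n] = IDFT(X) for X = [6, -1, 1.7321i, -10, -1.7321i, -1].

x[n] = (1/6) Σ(k=0 to 5) X[k] · e^(2πikn/6)

Computing each x[n]:
x[0] = -1
x[1] = 2
x[2] = 0
x[3] = 3
x[4] = -1
x[5] = 3

x = [-1, 2, 0, 3, -1, 3]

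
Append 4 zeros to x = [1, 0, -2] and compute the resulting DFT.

Original 3-point DFT: [-1, 2.0000-1.7321i, 2.0000+1.7321i]
Zero-padded 7-point DFT provides frequency interpolation.

DFT_7([x, 0, ...]) = [-1, 1.4450+1.9499i, 2.8019-0.8678i, -0.2470-1.5637i, -0.2470+1.5637i, 2.8019+0.8678i, 1.4450-1.9499i]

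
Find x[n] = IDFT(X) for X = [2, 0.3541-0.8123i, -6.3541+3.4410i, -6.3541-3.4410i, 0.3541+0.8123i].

x[n] = (1/5) Σ(k=0 to 4) X[k] · e^(2πikn/5)

Computing each x[n]:
x[0] = -2
x[1] = 2
x[2] = 1
x[3] = -2
x[4] = 3

x = [-2, 2, 1, -2, 3]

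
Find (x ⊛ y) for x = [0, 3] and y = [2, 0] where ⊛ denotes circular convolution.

(x ⊛ y)[n] = Σ(m=0 to 1) x[m] · y[(n-m) mod 2]

Computing each output sample:
(x ⊛ y)[0] = 0
(x ⊛ y)[1] = 6

x ⊛ y = [0, 6]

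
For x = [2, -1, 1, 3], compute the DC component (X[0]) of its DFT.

X[0] = Σ(n=0 to 3) x[n] · ω_4^0 = Σ x[n]
= (2) + (-1) + (1) + (3)

X[0] = 5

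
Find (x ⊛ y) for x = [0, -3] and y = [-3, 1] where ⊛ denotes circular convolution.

(x ⊛ y)[n] = Σ(m=0 to 1) x[m] · y[(n-m) mod 2]

Computing each output sample:
(x ⊛ y)[0] = -3
(x ⊛ y)[1] = 9

x ⊛ y = [-3, 9]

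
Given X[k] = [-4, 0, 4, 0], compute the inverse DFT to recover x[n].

x[n] = (1/4) Σ(k=0 to 3) X[k] · e^(2πikn/4)

Computing each x[n]:
x[0] = 0
x[1] = -2
x[2] = 0
x[3] = -2

x = [0, -2, 0, -2]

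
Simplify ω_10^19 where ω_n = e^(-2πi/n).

Since ω_10^10 = 1, powers reduce modulo 10.
19 mod 10 = 9
So ω_10^19 = ω_10^9 = e^(-2πi·9/10)

ω_10^19 = ω_10^9 = 0.8090+0.5878i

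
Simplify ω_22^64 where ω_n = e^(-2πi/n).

Since ω_22^22 = 1, powers reduce modulo 22.
64 mod 22 = 20
So ω_22^64 = ω_22^20 = e^(-2πi·20/22)

ω_22^64 = ω_22^20 = 0.8413+0.5406i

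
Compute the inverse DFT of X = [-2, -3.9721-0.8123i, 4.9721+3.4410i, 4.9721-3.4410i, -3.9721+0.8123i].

x[n] = (1/5) Σ(k=0 to 4) X[k] · e^(2πikn/5)

Computing each x[n]:
x[0] = 0
x[1] = -3
x[2] = 3
x[3] = 0
x[4] = -2

x = [0, -3, 3, 0, -2]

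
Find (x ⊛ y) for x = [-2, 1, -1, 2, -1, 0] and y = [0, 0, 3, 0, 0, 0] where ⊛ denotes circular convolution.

(x ⊛ y)[n] = Σ(m=0 to 5) x[m] · y[(n-m) mod 6]

Computing each output sample:
(x ⊛ y)[0] = -3
(x ⊛ y)[1] = 0
(x ⊛ y)[2] = -6
(x ⊛ y)[3] = 3
(x ⊛ y)[4] = -3
(x ⊛ y)[5] = 6

x ⊛ y = [-3, 0, -6, 3, -3, 6]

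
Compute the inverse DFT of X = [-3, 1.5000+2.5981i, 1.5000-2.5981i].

x[n] = (1/3) Σ(k=0 to 2) X[k] · e^(2πikn/3)

Computing each x[n]:
x[0] = 0
x[1] = -3
x[2] = 0

x = [0, -3, 0]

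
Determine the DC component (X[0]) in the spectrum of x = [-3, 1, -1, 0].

X[0] = Σ(n=0 to 3) x[n] · ω_4^0 = Σ x[n]
= (-3) + (1) + (-1) + (0)

X[0] = -3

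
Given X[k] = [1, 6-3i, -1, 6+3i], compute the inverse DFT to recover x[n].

x[n] = (1/4) Σ(k=0 to 3) X[k] · e^(2πikn/4)

Computing each x[n]:
x[0] = 3
x[1] = 2
x[2] = -3
x[3] = -1

x = [3, 2, -3, -1]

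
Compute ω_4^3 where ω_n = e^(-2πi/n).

ω_4^3 = e^(-2πi·3/4)
= cos(-2π·3/4) + i·sin(-2π·3/4)
= cos(-6π/4) + i·sin(-6π/4)

ω_4^3 = cos(-6π/4) + i·sin(-6π/4) = 1i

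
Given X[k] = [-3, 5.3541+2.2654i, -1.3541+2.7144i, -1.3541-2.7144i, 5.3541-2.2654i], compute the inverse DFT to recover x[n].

x[n] = (1/5) Σ(k=0 to 4) X[k] · e^(2πikn/5)

Computing each x[n]:
x[0] = 1
x[1] = -1
x[2] = -2
x[3] = -3
x[4] = 2

x = [1, -1, -2, -3, 2]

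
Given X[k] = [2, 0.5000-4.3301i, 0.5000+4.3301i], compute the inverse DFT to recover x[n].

x[n] = (1/3) Σ(k=0 to 2) X[k] · e^(2πikn/3)

Computing each x[n]:
x[0] = 1
x[1] = 3
x[2] = -2

x = [1, 3, -2]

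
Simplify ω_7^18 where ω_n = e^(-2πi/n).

Since ω_7^7 = 1, powers reduce modulo 7.
18 mod 7 = 4
So ω_7^18 = ω_7^4 = e^(-2πi·4/7)

ω_7^18 = ω_7^4 = -0.9010+0.4339i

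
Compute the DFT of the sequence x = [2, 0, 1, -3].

X[k] = Σ(n=0 to 3) x[n] · ω_4^(nk)
where ω_4 = e^(-2πi/4)

Computing each X[k]:
X[0] = 0
X[1] = 1-3i
X[2] = 6
X[3] = 1+3i

X = [0, 1-3i, 6, 1+3i]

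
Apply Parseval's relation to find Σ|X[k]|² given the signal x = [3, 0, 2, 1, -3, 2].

Parseval: Σ|x[n]|² = (1/N)Σ|X[k]|², so Σ|X[k]|² = N·Σ|x[n]|² = 6·27.0000

Σ|X[k]|² = N·Σ|x[n]|² = 6·27.0000 = 162.0000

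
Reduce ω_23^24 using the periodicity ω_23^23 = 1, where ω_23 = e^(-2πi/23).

Since ω_23^23 = 1, powers reduce modulo 23.
24 mod 23 = 1
So ω_23^24 = ω_23^1 = e^(-2πi·1/23)

ω_23^24 = ω_23^1 = 0.9629-0.2698i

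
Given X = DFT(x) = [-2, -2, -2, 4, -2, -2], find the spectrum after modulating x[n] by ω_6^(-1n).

Modulation property: DFT(ω_6^(-1n)·x[n]) = X[(k-1) mod 6], so circularly shift X by 1 positions.

X[k-1] = [-2, -2, -2, -2, 4, -2]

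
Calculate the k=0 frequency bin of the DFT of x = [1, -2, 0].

X[0] = Σ(n=0 to 2) x[n] · ω_3^0 = Σ x[n]
= (1) + (-2) + (0)

X[0] = -1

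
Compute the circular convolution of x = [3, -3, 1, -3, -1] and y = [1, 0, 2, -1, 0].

(x ⊛ y)[n] = Σ(m=0 to 4) x[m] · y[(n-m) mod 5]

Computing each output sample:
(x ⊛ y)[0] = -4
(x ⊛ y)[1] = -2
(x ⊛ y)[2] = 8
(x ⊛ y)[3] = -12
(x ⊛ y)[4] = 4

x ⊛ y = [-4, -2, 8, -12, 4]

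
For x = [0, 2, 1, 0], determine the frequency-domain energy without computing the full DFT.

Parseval: Σ|x[n]|² = (1/N)Σ|X[k]|², so Σ|X[k]|² = N·Σ|x[n]|² = 4·5.0000

Σ|X[k]|² = N·Σ|x[n]|² = 4·5.0000 = 20.0000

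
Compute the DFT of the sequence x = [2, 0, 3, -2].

X[k] = Σ(n=0 to 3) x[n] · ω_4^(nk)
where ω_4 = e^(-2πi/4)

Computing each X[k]:
X[0] = 3
X[1] = -1-2i
X[2] = 7
X[3] = -1+2i

X = [3, -1-2i, 7, -1+2i]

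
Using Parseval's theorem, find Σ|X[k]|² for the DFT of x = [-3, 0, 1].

Parseval: Σ|x[n]|² = (1/N)Σ|X[k]|², so Σ|X[k]|² = N·Σ|x[n]|² = 3·10.0000

Σ|X[k]|² = N·Σ|x[n]|² = 3·10.0000 = 30.0000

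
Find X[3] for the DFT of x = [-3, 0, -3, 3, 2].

X[3] = Σ(n=0 to 4) x[n] · ω_5^(3n) where ω_5 = e^(-2πi/5)
= (-3)·ω_5^0 + (0)·ω_5^3 + (-3)·ω_5^6 + (3)·ω_5^9 + (2)·ω_5^12

X[3] = -4.6180+4.5308i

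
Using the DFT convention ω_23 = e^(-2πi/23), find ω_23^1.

ω_23^1 = e^(-2πi·1/23)
= cos(-2π·1/23) + i·sin(-2π·1/23)
= cos(-2π/23) + i·sin(-2π/23)

ω_23^1 = cos(-2π/23) + i·sin(-2π/23) = 0.9629-0.2698i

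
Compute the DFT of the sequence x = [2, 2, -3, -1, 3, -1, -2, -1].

X[k] = Σ(n=0 to 7) x[n] · ω_8^(nk)
where ω_8 = e^(-2πi/8)

Computing each X[k]:
X[0] = -1
X[1] = 1.1213-1.1213i
X[2] = 10-3i
X[3] = -3.1213-3.1213i
X[4] = 1
X[5] = -3.1213+3.1213i
X[6] = 10+3i
X[7] = 1.1213+1.1213i

X = [-1, 1.1213-1.1213i, 10-3i, -3.1213-3.1213i, 1, -3.1213+3.1213i, 10+3i, 1.1213+1.1213i]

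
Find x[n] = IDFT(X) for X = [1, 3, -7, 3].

x[n] = (1/4) Σ(k=0 to 3) X[k] · e^(2πikn/4)

Computing each x[n]:
x[0] = 0
x[1] = 2
x[2] = -3
x[3] = 2

x = [0, 2, -3, 2]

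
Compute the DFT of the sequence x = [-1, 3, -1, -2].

X[k] = Σ(n=0 to 3) x[n] · ω_4^(nk)
where ω_4 = e^(-2πi/4)

Computing each X[k]:
X[0] = -1
X[1] = -5i
X[2] = -3
X[3] = 5i

X = [-1, -5i, -3, 5i]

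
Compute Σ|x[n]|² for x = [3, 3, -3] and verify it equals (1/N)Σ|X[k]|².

Time domain:
Σ|x[n]|² = |3|² + |3|² + |-3|² = 27.0000

Frequency domain:
(1/3)Σ|X[k]|² = (1/3)(|3|² + |3.0000-5.1962i|² + |3.0000+5.1962i|²) = (1/3)·81.0000 = 27.0000

Both sides agree, confirming Parseval's theorem.

Σ|x[n]|² = (1/N)Σ|X[k]|² = 27.0000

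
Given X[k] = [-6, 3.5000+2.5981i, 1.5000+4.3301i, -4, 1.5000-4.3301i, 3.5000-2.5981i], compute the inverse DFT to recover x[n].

x[n] = (1/6) Σ(k=0 to 5) X[k] · e^(2πikn/6)

Computing each x[n]:
x[0] = 0
x[1] = -2
x[2] = -2
x[3] = -1
x[4] = -3
x[5] = 2

x = [0, -2, -2, -1, -3, 2]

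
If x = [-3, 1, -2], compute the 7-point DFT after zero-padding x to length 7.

Original 3-point DFT: [-4, -2.5000-2.5981i, -2.5000+2.5981i]
Zero-padded 7-point DFT provides frequency interpolation.

DFT_7([x, 0, ...]) = [-4, -1.9315+1.1680i, -1.4206-1.8427i, -5.1479-1.9975i, -5.1479+1.9975i, -1.4206+1.8427i, -1.9315-1.1680i]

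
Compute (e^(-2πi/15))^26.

Since ω_15^15 = 1, powers reduce modulo 15.
26 mod 15 = 11
So ω_15^26 = ω_15^11 = e^(-2πi·11/15)

ω_15^26 = ω_15^11 = -0.1045+0.9945i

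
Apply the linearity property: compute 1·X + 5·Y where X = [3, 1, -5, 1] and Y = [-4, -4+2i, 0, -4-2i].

By linearity: DFT(1x + 5y) = 1·DFT(x) + 5·DFT(y)
= 1·[3, 1, -5, 1] + 5·[-4, -4+2i, 0, -4-2i]

Computing element-wise:
Z[0] = 1·(3) + 5·(-4) = -17
Z[1] = 1·(1) + 5·(-4+2i) = -19+10i
Z[2] = 1·(-5) + 5·(0) = -5
Z[3] = 1·(1) + 5·(-4-2i) = -19-10i

DFT(1x + 5y) = 1·X + 5·Y = [-17, -19+10i, -5, -19-10i]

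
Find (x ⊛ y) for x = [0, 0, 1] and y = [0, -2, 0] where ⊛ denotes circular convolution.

(x ⊛ y)[n] = Σ(m=0 to 2) x[m] · y[(n-m) mod 3]

Computing each output sample:
(x ⊛ y)[0] = -2
(x ⊛ y)[1] = 0
(x ⊛ y)[2] = 0

x ⊛ y = [-2, 0, 0]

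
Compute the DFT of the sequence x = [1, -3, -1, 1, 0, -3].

X[k] = Σ(n=0 to 5) x[n] · ω_6^(nk)
where ω_6 = e^(-2πi/6)

Computing each X[k]:
X[0] = -5
X[1] = -2.5000+0.8660i
X[2] = 5.5000-0.8660i
X[3] = 5
X[4] = 5.5000+0.8660i
X[5] = -2.5000-0.8660i

X = [-5, -2.5000+0.8660i, 5.5000-0.8660i, 5, 5.5000+0.8660i, -2.5000-0.8660i]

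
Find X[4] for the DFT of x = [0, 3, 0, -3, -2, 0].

X[4] = Σ(n=0 to 5) x[n] · ω_6^(4n) where ω_6 = e^(-2πi/6)
= (0)·ω_6^0 + (3)·ω_6^4 + (0)·ω_6^8 + (-3)·ω_6^12 + (-2)·ω_6^16 + (0)·ω_6^20

X[4] = -3.5000+0.8660i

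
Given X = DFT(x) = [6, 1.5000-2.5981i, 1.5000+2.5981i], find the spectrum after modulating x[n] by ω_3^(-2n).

Modulation property: DFT(ω_3^(-2n)·x[n]) = X[(k-2) mod 3], so circularly shift X by 2 positions.

X[k-2] = [1.5000-2.5981i, 1.5000+2.5981i, 6]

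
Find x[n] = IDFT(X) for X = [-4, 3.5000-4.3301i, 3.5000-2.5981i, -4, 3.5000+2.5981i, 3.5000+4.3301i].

x[n] = (1/6) Σ(k=0 to 5) X[k] · e^(2πikn/6)

Computing each x[n]:
x[0] = 1
x[1] = 2
x[2] = -2
x[3] = 0
x[4] = -3
x[5] = -2

x = [1, 2, -2, 0, -3, -2]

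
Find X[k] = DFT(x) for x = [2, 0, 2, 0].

X[k] = Σ(n=0 to 3) x[n] · ω_4^(nk)
where ω_4 = e^(-2πi/4)

Computing each X[k]:
X[0] = 4
X[1] = 0
X[2] = 4
X[3] = 0

X = [4, 0, 4, 0]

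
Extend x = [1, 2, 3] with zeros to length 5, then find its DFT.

Original 3-point DFT: [6, -1.5000+0.8660i, -1.5000-0.8660i]
Zero-padded 5-point DFT provides frequency interpolation.

DFT_5([x, 0, ...]) = [6, -0.8090-3.6655i, 0.3090+1.6776i, 0.3090-1.6776i, -0.8090+3.6655i]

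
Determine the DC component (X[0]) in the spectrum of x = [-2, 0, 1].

X[0] = Σ(n=0 to 2) x[n] · ω_3^0 = Σ x[n]
= (-2) + (0) + (1)

X[0] = -1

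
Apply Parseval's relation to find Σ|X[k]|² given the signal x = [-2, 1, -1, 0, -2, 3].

Parseval: Σ|x[n]|² = (1/N)Σ|X[k]|², so Σ|X[k]|² = N·Σ|x[n]|² = 6·19.0000

Σ|X[k]|² = N·Σ|x[n]|² = 6·19.0000 = 114.0000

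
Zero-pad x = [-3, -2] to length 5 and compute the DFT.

Original 2-point DFT: [-5, -1]
Zero-padded 5-point DFT provides frequency interpolation.

DFT_5([x, 0, ...]) = [-5, -3.6180+1.9021i, -1.3820+1.1756i, -1.3820-1.1756i, -3.6180-1.9021i]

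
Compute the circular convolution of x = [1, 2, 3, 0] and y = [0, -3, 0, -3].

(x ⊛ y)[n] = Σ(m=0 to 3) x[m] · y[(n-m) mod 4]

Computing each output sample:
(x ⊛ y)[0] = -6
(x ⊛ y)[1] = -12
(x ⊛ y)[2] = -6
(x ⊛ y)[3] = -12

x ⊛ y = [-6, -12, -6, -12]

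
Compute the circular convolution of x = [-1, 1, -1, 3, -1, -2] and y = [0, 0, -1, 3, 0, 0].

(x ⊛ y)[n] = Σ(m=0 to 5) x[m] · y[(n-m) mod 6]

Computing each output sample:
(x ⊛ y)[0] = 10
(x ⊛ y)[1] = -1
(x ⊛ y)[2] = -5
(x ⊛ y)[3] = -4
(x ⊛ y)[4] = 4
(x ⊛ y)[5] = -6

x ⊛ y = [10, -1, -5, -4, 4, -6]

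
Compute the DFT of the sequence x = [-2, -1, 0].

X[k] = Σ(n=0 to 2) x[n] · ω_3^(nk)
where ω_3 = e^(-2πi/3)

Computing each X[k]:
X[0] = -3
X[1] = -1.5000+0.8660i
X[2] = -1.5000-0.8660i

X = [-3, -1.5000+0.8660i, -1.5000-0.8660i]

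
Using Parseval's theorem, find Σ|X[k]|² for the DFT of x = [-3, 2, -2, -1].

Parseval: Σ|x[n]|² = (1/N)Σ|X[k]|², so Σ|X[k]|² = N·Σ|x[n]|² = 4·18.0000

Σ|X[k]|² = N·Σ|x[n]|² = 4·18.0000 = 72.0000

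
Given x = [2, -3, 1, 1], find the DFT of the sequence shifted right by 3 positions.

Time shift by 3: X_shifted[k] = ω_4^(3k) · X[k]
Shifted x = [-3, 1, 1, 2]

DFT(x[n-3]) = [1, -4+1i, -5, -4-1i]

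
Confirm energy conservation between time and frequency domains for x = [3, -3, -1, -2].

Time domain:
Σ|x[n]|² = |3|² + |-3|² + |-1|² + |-2|² = 23.0000

Frequency domain:
(1/4)Σ|X[k]|² = (1/4)(|-3|² + |4+1i|² + |7|² + |4-1i|²) = (1/4)·92.0000 = 23.0000

Both sides agree, confirming Parseval's theorem.

Σ|x[n]|² = (1/N)Σ|X[k]|² = 23.0000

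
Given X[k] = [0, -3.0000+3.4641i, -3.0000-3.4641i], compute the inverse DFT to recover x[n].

x[n] = (1/3) Σ(k=0 to 2) X[k] · e^(2πikn/3)

Computing each x[n]:
x[0] = -2
x[1] = -1
x[2] = 3

x = [-2, -1, 3]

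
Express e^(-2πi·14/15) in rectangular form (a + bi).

ω_15^14 = e^(-2πi·14/15)
= cos(-2π·14/15) + i·sin(-2π·14/15)
= cos(-28π/15) + i·sin(-28π/15)

ω_15^14 = cos(-28π/15) + i·sin(-28π/15) = 0.9135+0.4067i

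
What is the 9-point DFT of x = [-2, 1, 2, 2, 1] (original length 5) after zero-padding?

Original 5-point DFT: [4, -4.6180, -2.3820, -2.3820, -4.6180]
Zero-padded 9-point DFT provides frequency interpolation.

DFT_9([x, 0, ...]) = [4, -2.8264-4.6865i, -3.9397+0.7060i, -2, -2.2340+0.1963i, -2.2340-0.1963i, -2, -3.9397-0.7060i, -2.8264+4.6865i]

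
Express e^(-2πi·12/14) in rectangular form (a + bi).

ω_14^12 = e^(-2πi·12/14)
= cos(-2π·12/14) + i·sin(-2π·12/14)
= cos(-24π/14) + i·sin(-24π/14)

ω_14^12 = cos(-24π/14) + i·sin(-24π/14) = 0.6235+0.7818i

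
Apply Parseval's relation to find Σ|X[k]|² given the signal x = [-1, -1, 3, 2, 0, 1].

Parseval: Σ|x[n]|² = (1/N)Σ|X[k]|², so Σ|X[k]|² = N·Σ|x[n]|² = 6·16.0000

Σ|X[k]|² = N·Σ|x[n]|² = 6·16.0000 = 96.0000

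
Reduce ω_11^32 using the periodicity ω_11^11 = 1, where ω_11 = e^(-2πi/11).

Since ω_11^11 = 1, powers reduce modulo 11.
32 mod 11 = 10
So ω_11^32 = ω_11^10 = e^(-2πi·10/11)

ω_11^32 = ω_11^10 = 0.8413+0.5406i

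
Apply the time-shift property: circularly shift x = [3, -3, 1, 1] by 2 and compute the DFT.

Time shift by 2: X_shifted[k] = ω_4^(2k) · X[k]
Shifted x = [1, 1, 3, -3]

DFT(x[n-2]) = [2, -2-4i, 6, -2+4i]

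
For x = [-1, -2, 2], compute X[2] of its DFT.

X[2] = Σ(n=0 to 2) x[n] · ω_3^(2n) where ω_3 = e^(-2πi/3)
= (-1)·ω_3^0 + (-2)·ω_3^2 + (2)·ω_3^4

X[2] = -1.0000-3.4641i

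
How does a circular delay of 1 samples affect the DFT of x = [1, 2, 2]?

Time shift by 1: X_shifted[k] = ω_3^(1k) · X[k]
Shifted x = [2, 1, 2]

DFT(x[n-1]) = [5, 0.5000+0.8660i, 0.5000-0.8660i]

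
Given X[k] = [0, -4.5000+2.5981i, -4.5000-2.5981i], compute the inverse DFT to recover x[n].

x[n] = (1/3) Σ(k=0 to 2) X[k] · e^(2πikn/3)

Computing each x[n]:
x[0] = -3
x[1] = 0
x[2] = 3

x = [-3, 0, 3]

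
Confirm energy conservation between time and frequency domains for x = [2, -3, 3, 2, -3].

Time domain:
Σ|x[n]|² = |2|² + |-3|² + |3|² + |2|² + |-3|² = 35.0000

Frequency domain:
(1/5)Σ|X[k]|² = (1/5)(|1|² + |-3.8992-0.5878i|² + |8.3992+0.9511i|² + |8.3992-0.9511i|² + |-3.8992+0.5878i|²) = (1/5)·175.0000 = 35.0000

Both sides agree, confirming Parseval's theorem.

Σ|x[n]|² = (1/N)Σ|X[k]|² = 35.0000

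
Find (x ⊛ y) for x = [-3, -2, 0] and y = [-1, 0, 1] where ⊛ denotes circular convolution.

(x ⊛ y)[n] = Σ(m=0 to 2) x[m] · y[(n-m) mod 3]

Computing each output sample:
(x ⊛ y)[0] = 1
(x ⊛ y)[1] = 2
(x ⊛ y)[2] = -3

x ⊛ y = [1, 2, -3]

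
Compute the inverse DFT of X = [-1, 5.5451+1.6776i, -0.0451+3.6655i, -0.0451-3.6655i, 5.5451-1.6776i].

x[n] = (1/5) Σ(k=0 to 4) X[k] · e^(2πikn/5)

Computing each x[n]:
x[0] = 2
x[1] = -1
x[2] = -1
x[3] = -3
x[4] = 2

x = [2, -1, -1, -3, 2]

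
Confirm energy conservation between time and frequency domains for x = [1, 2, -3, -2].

Time domain:
Σ|x[n]|² = |1|² + |2|² + |-3|² + |-2|² = 18.0000

Frequency domain:
(1/4)Σ|X[k]|² = (1/4)(|-2|² + |4-4i|² + |-2|² + |4+4i|²) = (1/4)·72.0000 = 18.0000

Both sides agree, confirming Parseval's theorem.

Σ|x[n]|² = (1/N)Σ|X[k]|² = 18.0000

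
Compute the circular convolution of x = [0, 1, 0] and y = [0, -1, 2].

(x ⊛ y)[n] = Σ(m=0 to 2) x[m] · y[(n-m) mod 3]

Computing each output sample:
(x ⊛ y)[0] = 2
(x ⊛ y)[1] = 0
(x ⊛ y)[2] = -1

x ⊛ y = [2, 0, -1]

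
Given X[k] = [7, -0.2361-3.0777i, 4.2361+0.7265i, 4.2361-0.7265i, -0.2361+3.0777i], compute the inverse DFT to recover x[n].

x[n] = (1/5) Σ(k=0 to 4) X[k] · e^(2πikn/5)

Computing each x[n]:
x[0] = 3
x[1] = 1
x[2] = 3
x[3] = 1
x[4] = -1

x = [3, 1, 3, 1, -1]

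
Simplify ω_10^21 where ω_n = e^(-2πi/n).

Since ω_10^10 = 1, powers reduce modulo 10.
21 mod 10 = 1
So ω_10^21 = ω_10^1 = e^(-2πi·1/10)

ω_10^21 = ω_10^1 = 0.8090-0.5878i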